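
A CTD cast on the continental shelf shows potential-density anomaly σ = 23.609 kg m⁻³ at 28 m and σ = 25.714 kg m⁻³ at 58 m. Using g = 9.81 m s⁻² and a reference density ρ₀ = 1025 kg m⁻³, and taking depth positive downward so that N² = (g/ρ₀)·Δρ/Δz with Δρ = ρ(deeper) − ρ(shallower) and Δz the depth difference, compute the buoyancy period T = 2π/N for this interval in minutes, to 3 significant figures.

Δρ = 1025.714 − 1023.609 = 2.105 kg m⁻³ over Δz = 58 − 28 = 30 m.
N² = (9.81/1025) × (2.105/30) = 6.7155 × 10⁻⁴ s⁻².
N = √(6.7155 × 10⁻⁴) = 0.025914 rad s⁻¹, so T = 2π/N = 242.46 s = 4.0410 min ≈ 4.04 min.

4.04 min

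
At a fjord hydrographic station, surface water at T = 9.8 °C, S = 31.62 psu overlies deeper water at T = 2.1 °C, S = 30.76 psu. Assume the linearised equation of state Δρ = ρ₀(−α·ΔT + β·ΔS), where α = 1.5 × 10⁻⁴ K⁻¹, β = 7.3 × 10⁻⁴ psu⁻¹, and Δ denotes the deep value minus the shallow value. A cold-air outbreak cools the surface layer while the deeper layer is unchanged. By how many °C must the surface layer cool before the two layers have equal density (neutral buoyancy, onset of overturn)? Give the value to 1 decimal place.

Neutral buoyancy requires Δρ = 0, i.e. −α(T_deep − T_surf′) + β(S_deep − S_surf) = 0.
T_surf′ = T_deep − (β/α)·ΔS = 2.1 − (7.3 × 10⁻⁴/1.5 × 10⁻⁴)·(-0.86) = 6.285 °C.
Cooling required: 9.8 − (6.285) = 3.515 °C.

3.5 °C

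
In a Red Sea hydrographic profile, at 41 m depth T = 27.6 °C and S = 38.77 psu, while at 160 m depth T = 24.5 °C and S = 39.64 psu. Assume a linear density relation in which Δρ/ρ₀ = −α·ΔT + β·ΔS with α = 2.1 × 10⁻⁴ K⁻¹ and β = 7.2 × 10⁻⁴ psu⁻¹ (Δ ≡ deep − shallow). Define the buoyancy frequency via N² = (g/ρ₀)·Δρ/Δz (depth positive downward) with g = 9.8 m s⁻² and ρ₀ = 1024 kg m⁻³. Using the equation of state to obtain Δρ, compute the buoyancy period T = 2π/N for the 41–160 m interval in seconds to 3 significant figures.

613 s

ΔT = -3.1 K, ΔS = +0.87 psu (deep − shallow).
Δρ/ρ₀ = −αΔT + βΔS = 6.51 × 10⁻⁴ + 6.264 × 10⁻⁴ = 1.2774 × 10⁻³, so Δρ ≈ 1.308 kg m⁻³.
N² = (g/ρ₀)·Δρ/Δz = g·(Δρ/ρ₀)/Δz = 9.8 × 1.2774 × 10⁻³ / 119 = 1.0520 × 10⁻⁴ s⁻².
N = √(1.0520 × 10⁻⁴) = 0.010257 rad s⁻¹ → T = 2π/N = 612.58 s ≈ 613 s.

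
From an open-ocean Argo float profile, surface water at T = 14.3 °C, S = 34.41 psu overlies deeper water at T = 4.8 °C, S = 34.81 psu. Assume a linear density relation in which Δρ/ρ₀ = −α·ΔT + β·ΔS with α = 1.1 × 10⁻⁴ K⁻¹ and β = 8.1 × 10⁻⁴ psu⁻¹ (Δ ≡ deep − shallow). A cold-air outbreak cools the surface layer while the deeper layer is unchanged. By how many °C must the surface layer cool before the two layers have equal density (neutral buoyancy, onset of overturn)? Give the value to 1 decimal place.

12.4 °C

Neutral buoyancy requires Δρ = 0, i.e. −α(T_deep − T_surf′) + β(S_deep − S_surf) = 0.
T_surf′ = T_deep − (β/α)·ΔS = 4.8 − (8.1 × 10⁻⁴/1.1 × 10⁻⁴)·(+0.40) = 1.855 °C.
Cooling required: 14.3 − (1.855) = 12.445 °C.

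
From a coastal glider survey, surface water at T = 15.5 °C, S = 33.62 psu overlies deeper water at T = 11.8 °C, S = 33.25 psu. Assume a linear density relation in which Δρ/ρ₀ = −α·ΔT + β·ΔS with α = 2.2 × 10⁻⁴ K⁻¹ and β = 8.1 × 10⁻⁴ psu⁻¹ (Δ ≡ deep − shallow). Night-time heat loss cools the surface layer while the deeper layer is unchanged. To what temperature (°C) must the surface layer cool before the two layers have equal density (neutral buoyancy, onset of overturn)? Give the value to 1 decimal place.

Neutral buoyancy requires Δρ = 0, i.e. −α(T_deep − T_surf′) + β(S_deep − S_surf) = 0.
T_surf′ = T_deep − (β/α)·ΔS = 11.8 − (8.1 × 10⁻⁴/2.2 × 10⁻⁴)·(-0.37) = 13.162 °C.
Cooling required: 15.5 − (13.162) = 2.338 °C.

13.2 °C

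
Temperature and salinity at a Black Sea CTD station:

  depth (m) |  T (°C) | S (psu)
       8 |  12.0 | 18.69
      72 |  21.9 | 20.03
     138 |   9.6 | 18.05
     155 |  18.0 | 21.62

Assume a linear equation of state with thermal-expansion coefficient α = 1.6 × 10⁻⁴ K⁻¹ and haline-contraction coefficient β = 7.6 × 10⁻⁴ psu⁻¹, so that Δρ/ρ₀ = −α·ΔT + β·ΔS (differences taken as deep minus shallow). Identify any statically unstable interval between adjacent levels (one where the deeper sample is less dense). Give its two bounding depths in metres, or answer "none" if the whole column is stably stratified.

Evaluate Δρ/ρ₀ = −αΔT + βΔS across each adjacent pair:
  8–72 m: −αΔT+βΔS = −(1.6 × 10⁻⁴)(+9.9)+(7.6 × 10⁻⁴)(+1.34) = -5.7 × 10⁻⁴ → UNSTABLE
  72–138 m: −αΔT+βΔS = −(1.6 × 10⁻⁴)(-12.3)+(7.6 × 10⁻⁴)(-1.98) = 4.6 × 10⁻⁴ → stable
  138–155 m: −αΔT+βΔS = −(1.6 × 10⁻⁴)(+8.4)+(7.6 × 10⁻⁴)(+3.57) = 1.4 × 10⁻³ → stable
The 8–72 m interval has Δρ < 0: lighter water underlies denser water.

8–72 m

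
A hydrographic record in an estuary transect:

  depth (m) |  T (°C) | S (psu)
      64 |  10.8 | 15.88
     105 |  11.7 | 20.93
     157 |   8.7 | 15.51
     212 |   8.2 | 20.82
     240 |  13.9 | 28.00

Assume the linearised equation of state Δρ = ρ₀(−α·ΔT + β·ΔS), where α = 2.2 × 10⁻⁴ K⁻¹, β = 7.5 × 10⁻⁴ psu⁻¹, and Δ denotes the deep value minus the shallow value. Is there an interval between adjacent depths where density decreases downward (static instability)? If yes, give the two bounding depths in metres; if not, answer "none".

Evaluate Δρ/ρ₀ = −αΔT + βΔS across each adjacent pair:
  64–105 m: −αΔT+βΔS = −(2.2 × 10⁻⁴)(+0.9)+(7.5 × 10⁻⁴)(+5.05) = 3.6 × 10⁻³ → stable
  105–157 m: −αΔT+βΔS = −(2.2 × 10⁻⁴)(-3.0)+(7.5 × 10⁻⁴)(-5.42) = -3.4 × 10⁻³ → UNSTABLE
  157–212 m: −αΔT+βΔS = −(2.2 × 10⁻⁴)(-0.5)+(7.5 × 10⁻⁴)(+5.31) = 4.1 × 10⁻³ → stable
  212–240 m: −αΔT+βΔS = −(2.2 × 10⁻⁴)(+5.7)+(7.5 × 10⁻⁴)(+7.18) = 4.1 × 10⁻³ → stable
The 105–157 m interval has Δρ < 0: lighter water underlies denser water.

105–157 m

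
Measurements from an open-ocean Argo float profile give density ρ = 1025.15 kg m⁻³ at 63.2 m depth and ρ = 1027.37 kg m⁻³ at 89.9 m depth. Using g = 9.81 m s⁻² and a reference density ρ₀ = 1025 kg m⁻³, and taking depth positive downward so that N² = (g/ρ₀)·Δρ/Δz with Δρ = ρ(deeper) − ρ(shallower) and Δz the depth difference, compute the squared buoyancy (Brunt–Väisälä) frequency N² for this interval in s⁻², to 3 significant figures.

7.96 × 10⁻⁴ s⁻²

Δρ = 1027.37 − 1025.15 = 2.22 kg m⁻³ over Δz = 89.9 − 63.2 = 26.7 m.
N² = (9.81/1025) × (2.22/26.7) = 7.9577 × 10⁻⁴ s⁻² ≈ 7.96 × 10⁻⁴ s⁻².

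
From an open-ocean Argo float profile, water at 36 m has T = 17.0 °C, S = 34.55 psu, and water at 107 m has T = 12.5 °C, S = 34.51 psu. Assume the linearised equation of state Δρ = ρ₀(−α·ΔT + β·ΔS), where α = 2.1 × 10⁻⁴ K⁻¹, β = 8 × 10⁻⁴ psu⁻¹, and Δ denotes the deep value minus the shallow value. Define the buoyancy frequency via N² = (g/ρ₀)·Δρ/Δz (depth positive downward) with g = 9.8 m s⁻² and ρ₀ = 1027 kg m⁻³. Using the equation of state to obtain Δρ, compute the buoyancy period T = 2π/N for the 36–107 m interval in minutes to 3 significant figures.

9.33 min

ΔT = -4.5 K, ΔS = -0.04 psu (deep − shallow).
Δρ/ρ₀ = −αΔT + βΔS = 9.45 × 10⁻⁴ − 3.20 × 10⁻⁵ = 9.13 × 10⁻⁴, so Δρ ≈ 0.9377 kg m⁻³.
N² = (g/ρ₀)·Δρ/Δz = g·(Δρ/ρ₀)/Δz = 9.8 × 9.13 × 10⁻⁴ / 71 = 1.2602 × 10⁻⁴ s⁻².
N = √(1.2602 × 10⁻⁴) = 0.011226 rad s⁻¹ → T = 2π/N = 559.70 s = 9.3283 min ≈ 9.33 min.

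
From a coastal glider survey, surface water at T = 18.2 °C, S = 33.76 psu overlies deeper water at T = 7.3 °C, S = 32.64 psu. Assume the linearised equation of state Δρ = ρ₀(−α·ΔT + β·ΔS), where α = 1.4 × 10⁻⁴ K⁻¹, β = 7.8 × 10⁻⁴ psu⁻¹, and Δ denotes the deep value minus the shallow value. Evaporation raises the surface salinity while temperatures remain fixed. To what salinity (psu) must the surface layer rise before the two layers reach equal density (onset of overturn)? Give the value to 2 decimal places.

Neutral buoyancy requires −α(T_deep − T_surf) + β(S_deep − S_surf′) = 0.
S_surf′ = S_deep − (α/β)·ΔT = 32.64 − (1.4 × 10⁻⁴/7.8 × 10⁻⁴)·(-10.9) = 34.5964 psu.
Increase required: 34.5964 − 33.76 = 0.8364 psu.

34.60 psu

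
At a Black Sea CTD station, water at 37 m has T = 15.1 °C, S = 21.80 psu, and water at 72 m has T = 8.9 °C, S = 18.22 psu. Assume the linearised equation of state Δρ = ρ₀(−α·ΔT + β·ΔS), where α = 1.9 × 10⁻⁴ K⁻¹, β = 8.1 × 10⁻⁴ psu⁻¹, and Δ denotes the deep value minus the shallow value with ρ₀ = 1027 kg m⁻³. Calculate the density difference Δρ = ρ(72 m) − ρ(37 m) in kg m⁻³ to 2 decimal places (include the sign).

ΔT = -6.2 K, ΔS = -3.58 psu (deep − shallow).
Δρ/ρ₀ = −(1.9 × 10⁻⁴)(-6.2) + (8.1 × 10⁻⁴)(-3.58) = -1.7218 × 10⁻³.
Δρ = 1027 × (-1.7218 × 10⁻³) = -1.77 kg m⁻³.
Negative Δρ: lighter below, statically unstable.

-1.77 kg m⁻³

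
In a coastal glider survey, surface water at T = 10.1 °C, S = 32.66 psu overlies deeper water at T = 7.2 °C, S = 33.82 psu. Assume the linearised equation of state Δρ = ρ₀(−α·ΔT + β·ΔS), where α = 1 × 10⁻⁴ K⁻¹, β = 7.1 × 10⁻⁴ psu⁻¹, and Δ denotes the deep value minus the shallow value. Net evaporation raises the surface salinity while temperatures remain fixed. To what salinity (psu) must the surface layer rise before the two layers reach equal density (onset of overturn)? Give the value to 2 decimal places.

Neutral buoyancy requires −α(T_deep − T_surf) + β(S_deep − S_surf′) = 0.
S_surf′ = S_deep − (α/β)·ΔT = 33.82 − (1 × 10⁻⁴/7.1 × 10⁻⁴)·(-2.9) = 34.2285 psu.
Increase required: 34.2285 − 32.66 = 1.5685 psu.

34.23 psu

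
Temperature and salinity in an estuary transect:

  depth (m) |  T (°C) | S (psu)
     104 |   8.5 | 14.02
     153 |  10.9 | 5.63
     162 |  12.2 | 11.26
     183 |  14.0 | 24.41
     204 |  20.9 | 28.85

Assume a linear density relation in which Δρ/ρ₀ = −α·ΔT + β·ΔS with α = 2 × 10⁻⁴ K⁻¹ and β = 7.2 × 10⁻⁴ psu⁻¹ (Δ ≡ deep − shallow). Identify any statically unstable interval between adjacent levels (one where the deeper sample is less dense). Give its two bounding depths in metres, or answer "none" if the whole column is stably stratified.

Evaluate Δρ/ρ₀ = −αΔT + βΔS across each adjacent pair:
  104–153 m: −αΔT+βΔS = −(2 × 10⁻⁴)(+2.4)+(7.2 × 10⁻⁴)(-8.39) = -6.5 × 10⁻³ → UNSTABLE
  153–162 m: −αΔT+βΔS = −(2 × 10⁻⁴)(+1.3)+(7.2 × 10⁻⁴)(+5.63) = 3.8 × 10⁻³ → stable
  162–183 m: −αΔT+βΔS = −(2 × 10⁻⁴)(+1.8)+(7.2 × 10⁻⁴)(+13.15) = 9.1 × 10⁻³ → stable
  183–204 m: −αΔT+βΔS = −(2 × 10⁻⁴)(+6.9)+(7.2 × 10⁻⁴)(+4.44) = 1.8 × 10⁻³ → stable
The 104–153 m interval has Δρ < 0: lighter water underlies denser water.

104–153 m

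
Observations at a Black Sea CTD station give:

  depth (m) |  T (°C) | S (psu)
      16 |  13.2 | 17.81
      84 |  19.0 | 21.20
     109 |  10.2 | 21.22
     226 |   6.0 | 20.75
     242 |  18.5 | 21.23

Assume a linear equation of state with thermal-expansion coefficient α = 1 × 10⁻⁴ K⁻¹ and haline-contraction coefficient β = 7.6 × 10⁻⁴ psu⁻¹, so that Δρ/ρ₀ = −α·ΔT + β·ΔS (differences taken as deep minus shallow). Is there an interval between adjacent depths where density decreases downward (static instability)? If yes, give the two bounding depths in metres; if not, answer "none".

Evaluate Δρ/ρ₀ = −αΔT + βΔS across each adjacent pair:
  16–84 m: −αΔT+βΔS = −(1 × 10⁻⁴)(+5.8)+(7.6 × 10⁻⁴)(+3.39) = 2.0 × 10⁻³ → stable
  84–109 m: −αΔT+βΔS = −(1 × 10⁻⁴)(-8.8)+(7.6 × 10⁻⁴)(+0.02) = 9.0 × 10⁻⁴ → stable
  109–226 m: −αΔT+βΔS = −(1 × 10⁻⁴)(-4.2)+(7.6 × 10⁻⁴)(-0.47) = 6.3 × 10⁻⁵ → stable
  226–242 m: −αΔT+βΔS = −(1 × 10⁻⁴)(+12.5)+(7.6 × 10⁻⁴)(+0.48) = -8.9 × 10⁻⁴ → UNSTABLE
The 226–242 m interval has Δρ < 0: lighter water underlies denser water.

226–242 m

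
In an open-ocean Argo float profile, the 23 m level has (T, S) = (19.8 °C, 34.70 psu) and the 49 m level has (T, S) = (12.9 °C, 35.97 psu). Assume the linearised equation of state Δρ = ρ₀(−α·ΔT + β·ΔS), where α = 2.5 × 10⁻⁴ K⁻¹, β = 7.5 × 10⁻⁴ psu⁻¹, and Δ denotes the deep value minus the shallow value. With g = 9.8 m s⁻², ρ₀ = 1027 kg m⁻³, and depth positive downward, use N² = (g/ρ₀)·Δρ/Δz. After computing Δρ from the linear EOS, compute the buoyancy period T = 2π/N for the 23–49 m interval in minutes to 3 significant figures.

ΔT = -6.9 K, ΔS = +1.27 psu (deep − shallow).
Δρ/ρ₀ = −αΔT + βΔS = 1.725 × 10⁻³ + 9.525 × 10⁻⁴ = 2.6775 × 10⁻³, so Δρ ≈ 2.750 kg m⁻³.
N² = (g/ρ₀)·Δρ/Δz = g·(Δρ/ρ₀)/Δz = 9.8 × 2.6775 × 10⁻³ / 26 = 1.0092 × 10⁻³ s⁻².
N = √(1.0092 × 10⁻³) = 0.031768 rad s⁻¹ → T = 2π/N = 197.78 s = 3.2963 min ≈ 3.30 min.

3.30 min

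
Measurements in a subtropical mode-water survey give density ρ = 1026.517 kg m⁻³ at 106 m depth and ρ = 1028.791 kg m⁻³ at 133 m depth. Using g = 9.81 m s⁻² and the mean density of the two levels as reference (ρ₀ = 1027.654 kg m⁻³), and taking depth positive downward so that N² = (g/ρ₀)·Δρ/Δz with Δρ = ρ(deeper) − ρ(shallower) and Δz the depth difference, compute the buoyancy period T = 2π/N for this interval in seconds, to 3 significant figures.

Δρ = 1028.791 − 1026.517 = 2.274 kg m⁻³ over Δz = 133 − 106 = 27 m.
N² = (9.81/1027.654) × (2.274/27) = 8.0399 × 10⁻⁴ s⁻².
N = √(8.0399 × 10⁻⁴) = 0.028355 rad s⁻¹, so T = 2π/N = 221.59 s ≈ 222 s.

222 s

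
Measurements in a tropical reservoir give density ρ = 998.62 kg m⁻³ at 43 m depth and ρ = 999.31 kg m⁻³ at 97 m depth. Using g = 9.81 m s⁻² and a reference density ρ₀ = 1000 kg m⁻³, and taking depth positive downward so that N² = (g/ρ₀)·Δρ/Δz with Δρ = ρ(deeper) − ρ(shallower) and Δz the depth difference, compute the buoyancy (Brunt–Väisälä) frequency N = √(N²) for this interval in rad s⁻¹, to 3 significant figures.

0.0112 rad s⁻¹

Δρ = 999.31 − 998.62 = 0.69 kg m⁻³ over Δz = 97 − 43 = 54 m.
N² = (9.81/1000) × (0.69/54) = 1.2535 × 10⁻⁴ s⁻².
N = √(1.2535 × 10⁻⁴) = 0.011196 rad s⁻¹ ≈ 0.0112 rad s⁻¹.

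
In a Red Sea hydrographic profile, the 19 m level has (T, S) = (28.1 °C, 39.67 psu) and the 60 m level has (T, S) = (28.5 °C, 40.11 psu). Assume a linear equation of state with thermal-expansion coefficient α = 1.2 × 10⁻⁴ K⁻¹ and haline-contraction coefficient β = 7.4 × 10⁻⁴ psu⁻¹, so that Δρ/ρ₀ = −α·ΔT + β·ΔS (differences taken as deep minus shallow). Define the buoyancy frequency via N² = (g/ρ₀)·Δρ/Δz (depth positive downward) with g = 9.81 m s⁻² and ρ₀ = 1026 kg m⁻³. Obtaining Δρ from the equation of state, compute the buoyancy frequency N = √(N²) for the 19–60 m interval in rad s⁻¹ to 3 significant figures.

ΔT = +0.4 K, ΔS = +0.44 psu (deep − shallow).
Δρ/ρ₀ = −αΔT + βΔS = -4.80 × 10⁻⁵ + 3.256 × 10⁻⁴ = 2.776 × 10⁻⁴, so Δρ ≈ 0.2848 kg m⁻³.
N² = (g/ρ₀)·Δρ/Δz = g·(Δρ/ρ₀)/Δz = 9.81 × 2.776 × 10⁻⁴ / 41 = 6.6421 × 10⁻⁵ s⁻².
N = √(6.6421 × 10⁻⁵) = 8.1499 × 10⁻³ rad s⁻¹ ≈ 8.15 × 10⁻³ rad s⁻¹.

8.15 × 10⁻³ rad s⁻¹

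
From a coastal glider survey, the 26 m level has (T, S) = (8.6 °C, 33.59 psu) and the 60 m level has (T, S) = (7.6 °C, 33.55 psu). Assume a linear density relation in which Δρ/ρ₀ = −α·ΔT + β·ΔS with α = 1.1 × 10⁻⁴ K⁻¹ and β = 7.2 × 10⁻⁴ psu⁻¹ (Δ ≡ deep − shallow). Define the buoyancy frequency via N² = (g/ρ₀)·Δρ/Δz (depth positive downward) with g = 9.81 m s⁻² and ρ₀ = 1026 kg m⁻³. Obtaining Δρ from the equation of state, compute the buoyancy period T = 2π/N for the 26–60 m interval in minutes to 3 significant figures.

ΔT = -1.0 K, ΔS = -0.04 psu (deep − shallow).
Δρ/ρ₀ = −αΔT + βΔS = 1.10 × 10⁻⁴ − 2.88 × 10⁻⁵ = 8.12 × 10⁻⁵, so Δρ ≈ 0.08331 kg m⁻³.
N² = (g/ρ₀)·Δρ/Δz = g·(Δρ/ρ₀)/Δz = 9.81 × 8.12 × 10⁻⁵ / 34 = 2.3429 × 10⁻⁵ s⁻².
N = √(2.3429 × 10⁻⁵) = 4.8404 × 10⁻³ rad s⁻¹ → T = 2π/N = 1.2981 × 10³ s = 21.635 min ≈ 21.6 min.

21.6 min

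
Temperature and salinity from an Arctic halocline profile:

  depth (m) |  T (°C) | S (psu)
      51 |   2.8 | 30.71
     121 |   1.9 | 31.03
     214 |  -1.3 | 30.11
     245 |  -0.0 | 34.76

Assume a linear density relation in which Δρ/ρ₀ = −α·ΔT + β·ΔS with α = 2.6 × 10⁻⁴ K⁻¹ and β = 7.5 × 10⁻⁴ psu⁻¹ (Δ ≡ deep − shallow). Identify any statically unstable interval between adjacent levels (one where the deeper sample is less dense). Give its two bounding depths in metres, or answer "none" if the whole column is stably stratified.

Evaluate Δρ/ρ₀ = −αΔT + βΔS across each adjacent pair:
  51–121 m: −αΔT+βΔS = −(2.6 × 10⁻⁴)(-0.9)+(7.5 × 10⁻⁴)(+0.32) = 4.7 × 10⁻⁴ → stable
  121–214 m: −αΔT+βΔS = −(2.6 × 10⁻⁴)(-3.2)+(7.5 × 10⁻⁴)(-0.92) = 1.4 × 10⁻⁴ → stable
  214–245 m: −αΔT+βΔS = −(2.6 × 10⁻⁴)(+1.3)+(7.5 × 10⁻⁴)(+4.65) = 3.1 × 10⁻³ → stable
Every interval has Δρ > 0: the column is stably stratified throughout.

none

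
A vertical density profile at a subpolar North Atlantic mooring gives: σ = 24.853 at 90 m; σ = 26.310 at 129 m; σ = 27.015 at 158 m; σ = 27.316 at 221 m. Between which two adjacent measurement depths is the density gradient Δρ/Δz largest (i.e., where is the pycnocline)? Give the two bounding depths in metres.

Compute the density gradient over each adjacent pair:
  90–129 m: Δρ/Δz = 1.457/39 = 0.037 kg m⁻⁴
  129–158 m: Δρ/Δz = 0.705/29 = 0.024 kg m⁻⁴
  158–221 m: Δρ/Δz = 0.301/63 = 4.8 × 10⁻³ kg m⁻⁴
The largest gradient is in the 90–129 m interval — the pycnocline.

90–129 m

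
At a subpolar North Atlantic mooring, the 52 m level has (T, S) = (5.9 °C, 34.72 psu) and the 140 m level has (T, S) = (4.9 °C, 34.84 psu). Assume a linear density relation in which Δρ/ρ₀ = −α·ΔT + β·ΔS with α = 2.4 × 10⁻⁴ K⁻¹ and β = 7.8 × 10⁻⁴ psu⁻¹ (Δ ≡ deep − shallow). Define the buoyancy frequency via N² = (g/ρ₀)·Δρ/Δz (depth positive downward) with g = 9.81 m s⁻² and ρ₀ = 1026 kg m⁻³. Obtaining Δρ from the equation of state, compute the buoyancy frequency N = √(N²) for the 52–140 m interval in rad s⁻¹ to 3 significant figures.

ΔT = -1.0 K, ΔS = +0.12 psu (deep − shallow).
Δρ/ρ₀ = −αΔT + βΔS = 2.40 × 10⁻⁴ + 9.36 × 10⁻⁵ = 3.336 × 10⁻⁴, so Δρ ≈ 0.3423 kg m⁻³.
N² = (g/ρ₀)·Δρ/Δz = g·(Δρ/ρ₀)/Δz = 9.81 × 3.336 × 10⁻⁴ / 88 = 3.7189 × 10⁻⁵ s⁻².
N = √(3.7189 × 10⁻⁵) = 6.0983 × 10⁻³ rad s⁻¹ ≈ 6.10 × 10⁻³ rad s⁻¹.

6.10 × 10⁻³ rad s⁻¹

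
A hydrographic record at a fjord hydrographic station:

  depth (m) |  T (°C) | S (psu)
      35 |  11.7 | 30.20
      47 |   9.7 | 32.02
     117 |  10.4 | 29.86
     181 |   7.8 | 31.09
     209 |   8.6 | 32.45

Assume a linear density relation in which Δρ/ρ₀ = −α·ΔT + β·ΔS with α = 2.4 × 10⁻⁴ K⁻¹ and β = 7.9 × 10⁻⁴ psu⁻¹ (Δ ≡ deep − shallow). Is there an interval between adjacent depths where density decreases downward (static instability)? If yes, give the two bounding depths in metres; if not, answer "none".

Evaluate Δρ/ρ₀ = −αΔT + βΔS across each adjacent pair:
  35–47 m: −αΔT+βΔS = −(2.4 × 10⁻⁴)(-2.0)+(7.9 × 10⁻⁴)(+1.82) = 1.9 × 10⁻³ → stable
  47–117 m: −αΔT+βΔS = −(2.4 × 10⁻⁴)(+0.7)+(7.9 × 10⁻⁴)(-2.16) = -1.9 × 10⁻³ → UNSTABLE
  117–181 m: −αΔT+βΔS = −(2.4 × 10⁻⁴)(-2.6)+(7.9 × 10⁻⁴)(+1.23) = 1.6 × 10⁻³ → stable
  181–209 m: −αΔT+βΔS = −(2.4 × 10⁻⁴)(+0.8)+(7.9 × 10⁻⁴)(+1.36) = 8.8 × 10⁻⁴ → stable
The 47–117 m interval has Δρ < 0: lighter water underlies denser water.

47–117 m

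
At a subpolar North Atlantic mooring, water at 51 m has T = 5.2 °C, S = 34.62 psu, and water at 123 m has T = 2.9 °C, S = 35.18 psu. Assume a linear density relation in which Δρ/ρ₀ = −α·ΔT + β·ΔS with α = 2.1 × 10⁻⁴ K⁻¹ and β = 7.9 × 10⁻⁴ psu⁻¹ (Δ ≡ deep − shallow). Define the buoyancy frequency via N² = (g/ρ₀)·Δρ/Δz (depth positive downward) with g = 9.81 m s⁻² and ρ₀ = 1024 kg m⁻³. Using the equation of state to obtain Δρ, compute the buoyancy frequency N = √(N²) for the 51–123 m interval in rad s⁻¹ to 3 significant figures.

0.0112 rad s⁻¹

ΔT = -2.3 K, ΔS = +0.56 psu (deep − shallow).
Δρ/ρ₀ = −αΔT + βΔS = 4.83 × 10⁻⁴ + 4.424 × 10⁻⁴ = 9.254 × 10⁻⁴, so Δρ ≈ 0.9476 kg m⁻³.
N² = (g/ρ₀)·Δρ/Δz = g·(Δρ/ρ₀)/Δz = 9.81 × 9.254 × 10⁻⁴ / 72 = 1.2609 × 10⁻⁴ s⁻².
N = √(1.2609 × 10⁻⁴) = 0.011229 rad s⁻¹ ≈ 0.0112 rad s⁻¹.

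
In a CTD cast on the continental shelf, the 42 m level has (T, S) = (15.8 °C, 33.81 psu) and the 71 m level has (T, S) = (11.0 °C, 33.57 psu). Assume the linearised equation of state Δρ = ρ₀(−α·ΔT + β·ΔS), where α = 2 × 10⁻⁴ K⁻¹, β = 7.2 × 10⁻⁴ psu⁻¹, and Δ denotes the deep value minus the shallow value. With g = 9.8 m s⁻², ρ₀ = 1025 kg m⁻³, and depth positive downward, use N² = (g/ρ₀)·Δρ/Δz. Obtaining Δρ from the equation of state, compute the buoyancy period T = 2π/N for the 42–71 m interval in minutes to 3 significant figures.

ΔT = -4.8 K, ΔS = -0.24 psu (deep − shallow).
Δρ/ρ₀ = −αΔT + βΔS = 9.60 × 10⁻⁴ − 1.728 × 10⁻⁴ = 7.872 × 10⁻⁴, so Δρ ≈ 0.8069 kg m⁻³.
N² = (g/ρ₀)·Δρ/Δz = g·(Δρ/ρ₀)/Δz = 9.8 × 7.872 × 10⁻⁴ / 29 = 2.6602 × 10⁻⁴ s⁻².
N = √(2.6602 × 10⁻⁴) = 0.016310 rad s⁻¹ → T = 2π/N = 385.24 s = 6.4207 min ≈ 6.42 min.

6.42 min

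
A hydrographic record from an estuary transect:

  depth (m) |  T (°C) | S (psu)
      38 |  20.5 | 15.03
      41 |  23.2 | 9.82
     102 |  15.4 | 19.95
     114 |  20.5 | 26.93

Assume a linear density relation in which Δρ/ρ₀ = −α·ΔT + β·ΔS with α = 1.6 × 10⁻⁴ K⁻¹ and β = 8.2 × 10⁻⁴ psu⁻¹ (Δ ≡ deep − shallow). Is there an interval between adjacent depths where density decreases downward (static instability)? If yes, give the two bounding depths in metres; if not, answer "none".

38–41 m

Evaluate Δρ/ρ₀ = −αΔT + βΔS across each adjacent pair:
  38–41 m: −αΔT+βΔS = −(1.6 × 10⁻⁴)(+2.7)+(8.2 × 10⁻⁴)(-5.21) = -4.7 × 10⁻³ → UNSTABLE
  41–102 m: −αΔT+βΔS = −(1.6 × 10⁻⁴)(-7.8)+(8.2 × 10⁻⁴)(+10.13) = 9.6 × 10⁻³ → stable
  102–114 m: −αΔT+βΔS = −(1.6 × 10⁻⁴)(+5.1)+(8.2 × 10⁻⁴)(+6.98) = 4.9 × 10⁻³ → stable
The 38–41 m interval has Δρ < 0: lighter water underlies denser water.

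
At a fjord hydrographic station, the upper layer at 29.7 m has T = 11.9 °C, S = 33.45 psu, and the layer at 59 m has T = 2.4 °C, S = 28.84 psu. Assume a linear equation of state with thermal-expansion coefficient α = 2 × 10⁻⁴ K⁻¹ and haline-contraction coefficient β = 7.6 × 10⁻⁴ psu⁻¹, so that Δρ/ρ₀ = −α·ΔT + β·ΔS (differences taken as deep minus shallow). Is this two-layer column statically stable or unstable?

ΔT = 2.4 − 11.9 = -9.5 K and ΔS = 28.84 − 33.45 = -4.61 psu (deep − shallow).
−αΔT = 1.90 × 10⁻³; βΔS = -3.5036 × 10⁻³; sum Δρ/ρ₀ = -1.6036 × 10⁻³.
Δρ/ρ₀ < 0, so Δρ < 0: deeper water is lighter → statically unstable; the column would overturn.

unstable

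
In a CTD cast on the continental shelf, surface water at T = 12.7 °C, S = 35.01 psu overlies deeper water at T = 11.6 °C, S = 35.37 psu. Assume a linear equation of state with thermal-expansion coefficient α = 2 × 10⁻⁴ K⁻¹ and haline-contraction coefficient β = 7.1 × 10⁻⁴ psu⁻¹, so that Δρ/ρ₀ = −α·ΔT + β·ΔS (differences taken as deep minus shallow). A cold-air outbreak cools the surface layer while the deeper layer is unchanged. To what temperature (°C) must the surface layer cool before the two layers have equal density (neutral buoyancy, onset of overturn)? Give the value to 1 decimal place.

Neutral buoyancy requires Δρ = 0, i.e. −α(T_deep − T_surf′) + β(S_deep − S_surf) = 0.
T_surf′ = T_deep − (β/α)·ΔS = 11.6 − (7.1 × 10⁻⁴/2 × 10⁻⁴)·(+0.36) = 10.322 °C.
Cooling required: 12.7 − (10.322) = 2.378 °C.

10.3 °C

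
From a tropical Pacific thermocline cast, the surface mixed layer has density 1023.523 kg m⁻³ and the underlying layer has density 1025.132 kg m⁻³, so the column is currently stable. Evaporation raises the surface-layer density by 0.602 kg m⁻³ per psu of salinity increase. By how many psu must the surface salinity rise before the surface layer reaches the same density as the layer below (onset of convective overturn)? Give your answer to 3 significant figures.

Density deficit of the surface layer: 1025.132 − 1023.523 = 1.609 kg m⁻³.
Required change = 1.609 / 0.602 = 2.67 psu.

2.67 psu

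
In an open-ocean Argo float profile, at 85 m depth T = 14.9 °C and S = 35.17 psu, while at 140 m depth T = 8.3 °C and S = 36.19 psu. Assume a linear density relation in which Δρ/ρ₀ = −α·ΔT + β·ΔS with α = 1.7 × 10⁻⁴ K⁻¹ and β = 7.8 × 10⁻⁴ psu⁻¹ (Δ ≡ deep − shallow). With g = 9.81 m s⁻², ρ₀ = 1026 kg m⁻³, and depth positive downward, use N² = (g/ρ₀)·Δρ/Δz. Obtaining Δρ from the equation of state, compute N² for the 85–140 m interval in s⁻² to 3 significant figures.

ΔT = -6.6 K, ΔS = +1.02 psu (deep − shallow).
Δρ/ρ₀ = −αΔT + βΔS = 1.122 × 10⁻³ + 7.956 × 10⁻⁴ = 1.9176 × 10⁻³, so Δρ ≈ 1.967 kg m⁻³.
N² = (g/ρ₀)·Δρ/Δz = g·(Δρ/ρ₀)/Δz = 9.81 × 1.9176 × 10⁻³ / 55 = 3.4203 × 10⁻⁴ s⁻² ≈ 3.42 × 10⁻⁴ s⁻².

3.42 × 10⁻⁴ s⁻²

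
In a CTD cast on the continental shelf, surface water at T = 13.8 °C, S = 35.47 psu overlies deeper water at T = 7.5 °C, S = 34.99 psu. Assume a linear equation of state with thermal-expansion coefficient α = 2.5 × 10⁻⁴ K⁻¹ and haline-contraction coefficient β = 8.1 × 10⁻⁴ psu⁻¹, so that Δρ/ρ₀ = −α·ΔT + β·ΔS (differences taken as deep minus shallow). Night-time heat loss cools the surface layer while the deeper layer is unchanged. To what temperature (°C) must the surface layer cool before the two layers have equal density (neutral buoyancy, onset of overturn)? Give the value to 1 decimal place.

9.1 °C

Neutral buoyancy requires Δρ = 0, i.e. −α(T_deep − T_surf′) + β(S_deep − S_surf) = 0.
T_surf′ = T_deep − (β/α)·ΔS = 7.5 − (8.1 × 10⁻⁴/2.5 × 10⁻⁴)·(-0.48) = 9.055 °C.
Cooling required: 13.8 − (9.055) = 4.745 °C.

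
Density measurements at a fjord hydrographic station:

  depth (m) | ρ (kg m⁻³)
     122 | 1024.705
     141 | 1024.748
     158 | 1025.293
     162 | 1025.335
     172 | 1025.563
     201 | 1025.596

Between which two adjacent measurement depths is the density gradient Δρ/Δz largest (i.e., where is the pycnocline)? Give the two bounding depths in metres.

141–158 m

Compute the density gradient over each adjacent pair:
  122–141 m: Δρ/Δz = 0.043/19 = 2.3 × 10⁻³ kg m⁻⁴
  141–158 m: Δρ/Δz = 0.545/17 = 0.032 kg m⁻⁴
  158–162 m: Δρ/Δz = 0.042/4 = 0.011 kg m⁻⁴
  162–172 m: Δρ/Δz = 0.228/10 = 0.023 kg m⁻⁴
  172–201 m: Δρ/Δz = 0.033/29 = 1.1 × 10⁻³ kg m⁻⁴
The largest gradient is in the 141–158 m interval — the pycnocline.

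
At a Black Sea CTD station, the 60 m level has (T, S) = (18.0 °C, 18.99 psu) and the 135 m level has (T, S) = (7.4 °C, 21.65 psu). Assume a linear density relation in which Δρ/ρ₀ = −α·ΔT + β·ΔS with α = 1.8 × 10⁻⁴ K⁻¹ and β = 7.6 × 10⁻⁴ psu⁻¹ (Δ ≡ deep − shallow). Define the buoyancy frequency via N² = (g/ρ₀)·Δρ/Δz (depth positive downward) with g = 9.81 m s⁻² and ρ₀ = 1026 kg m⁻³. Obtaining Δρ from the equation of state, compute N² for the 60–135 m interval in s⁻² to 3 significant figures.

5.14 × 10⁻⁴ s⁻²

ΔT = -10.6 K, ΔS = +2.66 psu (deep − shallow).
Δρ/ρ₀ = −αΔT + βΔS = 1.908 × 10⁻³ + 2.0216 × 10⁻³ = 3.9296 × 10⁻³, so Δρ ≈ 4.032 kg m⁻³.
N² = (g/ρ₀)·Δρ/Δz = g·(Δρ/ρ₀)/Δz = 9.81 × 3.9296 × 10⁻³ / 75 = 5.1399 × 10⁻⁴ s⁻² ≈ 5.14 × 10⁻⁴ s⁻².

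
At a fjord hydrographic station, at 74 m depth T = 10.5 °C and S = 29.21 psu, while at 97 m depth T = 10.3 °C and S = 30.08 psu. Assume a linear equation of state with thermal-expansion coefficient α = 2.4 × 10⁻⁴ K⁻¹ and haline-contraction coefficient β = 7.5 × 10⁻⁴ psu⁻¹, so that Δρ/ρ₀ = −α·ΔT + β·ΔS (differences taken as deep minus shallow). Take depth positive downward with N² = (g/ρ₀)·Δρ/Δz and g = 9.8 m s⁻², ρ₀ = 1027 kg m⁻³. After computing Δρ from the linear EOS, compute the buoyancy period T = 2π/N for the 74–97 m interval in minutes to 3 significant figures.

6.06 min

ΔT = -0.2 K, ΔS = +0.87 psu (deep − shallow).
Δρ/ρ₀ = −αΔT + βΔS = 4.80 × 10⁻⁵ + 6.525 × 10⁻⁴ = 7.005 × 10⁻⁴, so Δρ ≈ 0.7194 kg m⁻³.
N² = (g/ρ₀)·Δρ/Δz = g·(Δρ/ρ₀)/Δz = 9.8 × 7.005 × 10⁻⁴ / 23 = 2.9847 × 10⁻⁴ s⁻².
N = √(2.9847 × 10⁻⁴) = 0.017276 rad s⁻¹ → T = 2π/N = 363.69 s = 6.0615 min ≈ 6.06 min.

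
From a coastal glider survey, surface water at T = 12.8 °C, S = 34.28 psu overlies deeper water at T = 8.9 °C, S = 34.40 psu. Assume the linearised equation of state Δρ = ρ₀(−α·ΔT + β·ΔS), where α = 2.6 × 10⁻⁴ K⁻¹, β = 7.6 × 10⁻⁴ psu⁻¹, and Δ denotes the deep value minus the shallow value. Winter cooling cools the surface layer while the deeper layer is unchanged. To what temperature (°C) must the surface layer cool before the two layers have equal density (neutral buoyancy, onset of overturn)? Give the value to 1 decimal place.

Neutral buoyancy requires Δρ = 0, i.e. −α(T_deep − T_surf′) + β(S_deep − S_surf) = 0.
T_surf′ = T_deep − (β/α)·ΔS = 8.9 − (7.6 × 10⁻⁴/2.6 × 10⁻⁴)·(+0.12) = 8.549 °C.
Cooling required: 12.8 − (8.549) = 4.251 °C.

8.5 °C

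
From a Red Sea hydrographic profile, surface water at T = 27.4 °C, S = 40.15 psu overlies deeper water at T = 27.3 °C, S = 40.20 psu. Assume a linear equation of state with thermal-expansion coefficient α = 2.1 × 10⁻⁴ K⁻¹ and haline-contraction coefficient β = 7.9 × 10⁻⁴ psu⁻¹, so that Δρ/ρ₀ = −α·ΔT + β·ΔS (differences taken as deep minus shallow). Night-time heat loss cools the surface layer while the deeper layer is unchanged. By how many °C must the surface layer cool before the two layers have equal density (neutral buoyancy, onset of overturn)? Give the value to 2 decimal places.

0.29 °C

Neutral buoyancy requires Δρ = 0, i.e. −α(T_deep − T_surf′) + β(S_deep − S_surf) = 0.
T_surf′ = T_deep − (β/α)·ΔS = 27.3 − (7.9 × 10⁻⁴/2.1 × 10⁻⁴)·(+0.05) = 27.1119 °C.
Cooling required: 27.4 − (27.1119) = 0.2881 °C.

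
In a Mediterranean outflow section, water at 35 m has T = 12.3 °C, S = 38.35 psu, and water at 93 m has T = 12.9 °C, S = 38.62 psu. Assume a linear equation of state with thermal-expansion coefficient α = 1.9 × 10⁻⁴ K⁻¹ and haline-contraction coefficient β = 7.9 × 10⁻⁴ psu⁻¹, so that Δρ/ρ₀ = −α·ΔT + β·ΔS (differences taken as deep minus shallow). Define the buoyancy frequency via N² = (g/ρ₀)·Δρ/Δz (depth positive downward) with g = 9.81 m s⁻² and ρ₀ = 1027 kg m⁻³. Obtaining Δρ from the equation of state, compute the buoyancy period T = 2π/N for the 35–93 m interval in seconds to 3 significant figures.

1.53 × 10³ s

ΔT = +0.6 K, ΔS = +0.27 psu (deep − shallow).
Δρ/ρ₀ = −αΔT + βΔS = -1.14 × 10⁻⁴ + 2.133 × 10⁻⁴ = 9.93 × 10⁻⁵, so Δρ ≈ 0.1020 kg m⁻³.
N² = (g/ρ₀)·Δρ/Δz = g·(Δρ/ρ₀)/Δz = 9.81 × 9.93 × 10⁻⁵ / 58 = 1.6795 × 10⁻⁵ s⁻².
N = √(1.6795 × 10⁻⁵) = 4.0982 × 10⁻³ rad s⁻¹ → T = 2π/N = 1.5332 × 10³ s ≈ 1.53 × 10³ s.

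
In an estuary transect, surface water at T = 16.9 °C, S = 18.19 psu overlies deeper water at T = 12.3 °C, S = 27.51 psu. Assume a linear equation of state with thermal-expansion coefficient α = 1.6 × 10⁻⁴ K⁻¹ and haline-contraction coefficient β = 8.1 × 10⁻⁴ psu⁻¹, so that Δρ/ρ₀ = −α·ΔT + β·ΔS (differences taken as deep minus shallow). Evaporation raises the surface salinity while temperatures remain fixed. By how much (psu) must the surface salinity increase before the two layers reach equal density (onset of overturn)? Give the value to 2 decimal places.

10.23 psu

Neutral buoyancy requires −α(T_deep − T_surf) + β(S_deep − S_surf′) = 0.
S_surf′ = S_deep − (α/β)·ΔT = 27.51 − (1.6 × 10⁻⁴/8.1 × 10⁻⁴)·(-4.6) = 28.4186 psu.
Increase required: 28.4186 − 18.19 = 10.2286 psu.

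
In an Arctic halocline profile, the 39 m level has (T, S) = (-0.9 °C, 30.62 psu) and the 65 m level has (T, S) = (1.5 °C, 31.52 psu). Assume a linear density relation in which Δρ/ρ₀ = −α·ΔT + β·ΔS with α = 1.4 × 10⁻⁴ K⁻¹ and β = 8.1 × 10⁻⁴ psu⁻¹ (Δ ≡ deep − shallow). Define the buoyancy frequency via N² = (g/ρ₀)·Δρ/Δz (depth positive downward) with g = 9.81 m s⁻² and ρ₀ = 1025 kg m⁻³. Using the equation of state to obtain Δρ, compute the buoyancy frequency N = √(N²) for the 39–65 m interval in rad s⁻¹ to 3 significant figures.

ΔT = +2.4 K, ΔS = +0.90 psu (deep − shallow).
Δρ/ρ₀ = −αΔT + βΔS = -3.36 × 10⁻⁴ + 7.29 × 10⁻⁴ = 3.93 × 10⁻⁴, so Δρ ≈ 0.4028 kg m⁻³.
N² = (g/ρ₀)·Δρ/Δz = g·(Δρ/ρ₀)/Δz = 9.81 × 3.93 × 10⁻⁴ / 26 = 1.4828 × 10⁻⁴ s⁻².
N = √(1.4828 × 10⁻⁴) = 0.012177 rad s⁻¹ ≈ 0.0122 rad s⁻¹.

0.0122 rad s⁻¹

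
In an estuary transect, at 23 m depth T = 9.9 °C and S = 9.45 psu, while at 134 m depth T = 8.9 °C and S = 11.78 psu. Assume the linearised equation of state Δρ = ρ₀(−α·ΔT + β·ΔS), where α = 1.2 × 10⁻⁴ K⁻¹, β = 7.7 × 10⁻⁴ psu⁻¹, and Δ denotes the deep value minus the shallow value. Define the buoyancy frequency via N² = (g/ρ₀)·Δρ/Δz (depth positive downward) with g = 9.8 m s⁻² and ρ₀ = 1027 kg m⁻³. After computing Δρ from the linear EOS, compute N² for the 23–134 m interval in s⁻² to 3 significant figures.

ΔT = -1.0 K, ΔS = +2.33 psu (deep − shallow).
Δρ/ρ₀ = −αΔT + βΔS = 1.20 × 10⁻⁴ + 1.7941 × 10⁻³ = 1.9141 × 10⁻³, so Δρ ≈ 1.966 kg m⁻³.
N² = (g/ρ₀)·Δρ/Δz = g·(Δρ/ρ₀)/Δz = 9.8 × 1.9141 × 10⁻³ / 111 = 1.6899 × 10⁻⁴ s⁻² ≈ 1.69 × 10⁻⁴ s⁻².

1.69 × 10⁻⁴ s⁻²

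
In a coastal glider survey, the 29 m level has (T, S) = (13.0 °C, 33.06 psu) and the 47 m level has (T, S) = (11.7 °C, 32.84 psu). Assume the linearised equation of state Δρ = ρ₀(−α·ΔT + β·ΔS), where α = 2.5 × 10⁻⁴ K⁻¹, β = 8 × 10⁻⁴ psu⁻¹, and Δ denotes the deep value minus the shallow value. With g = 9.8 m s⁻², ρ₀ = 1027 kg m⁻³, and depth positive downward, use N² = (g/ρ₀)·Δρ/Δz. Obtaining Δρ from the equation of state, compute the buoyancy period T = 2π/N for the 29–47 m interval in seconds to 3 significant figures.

698 s

ΔT = -1.3 K, ΔS = -0.22 psu (deep − shallow).
Δρ/ρ₀ = −αΔT + βΔS = 3.25 × 10⁻⁴ − 1.76 × 10⁻⁴ = 1.49 × 10⁻⁴, so Δρ ≈ 0.1530 kg m⁻³.
N² = (g/ρ₀)·Δρ/Δz = g·(Δρ/ρ₀)/Δz = 9.8 × 1.49 × 10⁻⁴ / 18 = 8.1122 × 10⁻⁵ s⁻².
N = √(8.1122 × 10⁻⁵) = 9.0068 × 10⁻³ rad s⁻¹ → T = 2π/N = 697.60 s ≈ 698 s.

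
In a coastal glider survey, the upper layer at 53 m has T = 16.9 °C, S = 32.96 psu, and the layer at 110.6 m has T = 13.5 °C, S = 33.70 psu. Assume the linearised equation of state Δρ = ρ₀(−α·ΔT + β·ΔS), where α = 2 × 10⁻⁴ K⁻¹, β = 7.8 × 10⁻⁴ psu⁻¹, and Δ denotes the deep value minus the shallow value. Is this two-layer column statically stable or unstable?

ΔT = 13.5 − 16.9 = -3.4 K and ΔS = 33.70 − 32.96 = +0.74 psu (deep − shallow).
−αΔT = 6.80 × 10⁻⁴; βΔS = 5.772 × 10⁻⁴; sum Δρ/ρ₀ = 1.2572 × 10⁻³.
Δρ/ρ₀ > 0, so Δρ > 0: deeper water is denser → statically stable.

stable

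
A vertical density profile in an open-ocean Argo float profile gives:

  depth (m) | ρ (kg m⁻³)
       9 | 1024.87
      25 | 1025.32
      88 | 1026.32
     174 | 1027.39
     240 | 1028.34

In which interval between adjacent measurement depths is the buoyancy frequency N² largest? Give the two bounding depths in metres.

9–25 m

Compute the density gradient over each adjacent pair:
  9–25 m: Δρ/Δz = 0.45/16 = 0.028 kg m⁻⁴
  25–88 m: Δρ/Δz = 1.00/63 = 0.016 kg m⁻⁴
  88–174 m: Δρ/Δz = 1.07/86 = 0.012 kg m⁻⁴
  174–240 m: Δρ/Δz = 0.95/66 = 0.014 kg m⁻⁴
The largest gradient is in the 9–25 m interval — the pycnocline.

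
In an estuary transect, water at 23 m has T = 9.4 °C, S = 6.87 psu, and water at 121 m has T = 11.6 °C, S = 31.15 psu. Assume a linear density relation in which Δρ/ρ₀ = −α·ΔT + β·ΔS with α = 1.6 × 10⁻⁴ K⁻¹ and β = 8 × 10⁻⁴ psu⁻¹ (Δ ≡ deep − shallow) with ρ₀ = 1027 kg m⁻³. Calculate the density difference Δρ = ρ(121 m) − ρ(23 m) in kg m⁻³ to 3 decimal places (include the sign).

+19.587 kg m⁻³

ΔT = +2.2 K, ΔS = +24.28 psu (deep − shallow).
Δρ/ρ₀ = −(1.6 × 10⁻⁴)(+2.2) + (8 × 10⁻⁴)(+24.28) = 0.019072.
Δρ = 1027 × (0.019072) = +19.587 kg m⁻³.
Positive Δρ: denser below, stable.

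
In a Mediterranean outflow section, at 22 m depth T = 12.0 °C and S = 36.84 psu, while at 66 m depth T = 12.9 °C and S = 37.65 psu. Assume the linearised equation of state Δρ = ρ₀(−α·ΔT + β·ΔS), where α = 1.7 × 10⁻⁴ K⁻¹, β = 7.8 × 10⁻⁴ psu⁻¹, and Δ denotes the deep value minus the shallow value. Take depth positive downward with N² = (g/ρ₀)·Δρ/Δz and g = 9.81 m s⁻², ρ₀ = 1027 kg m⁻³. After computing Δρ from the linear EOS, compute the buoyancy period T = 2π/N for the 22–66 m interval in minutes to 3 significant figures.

10.1 min

ΔT = +0.9 K, ΔS = +0.81 psu (deep − shallow).
Δρ/ρ₀ = −αΔT + βΔS = -1.53 × 10⁻⁴ + 6.318 × 10⁻⁴ = 4.788 × 10⁻⁴, so Δρ ≈ 0.4917 kg m⁻³.
N² = (g/ρ₀)·Δρ/Δz = g·(Δρ/ρ₀)/Δz = 9.81 × 4.788 × 10⁻⁴ / 44 = 1.0675 × 10⁻⁴ s⁻².
N = √(1.0675 × 10⁻⁴) = 0.010332 rad s⁻¹ → T = 2π/N = 608.13 s = 10.136 min ≈ 10.1 min.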